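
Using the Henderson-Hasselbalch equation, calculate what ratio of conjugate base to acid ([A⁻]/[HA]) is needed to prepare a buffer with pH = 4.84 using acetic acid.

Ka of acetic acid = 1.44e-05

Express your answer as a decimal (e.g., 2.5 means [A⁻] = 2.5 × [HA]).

pKa = -log(1.44e-05) = 4.8416. pH = pKa + log([A⁻]/[HA]), so log([A⁻]/[HA]) = pH − pKa = 4.84 − 4.8416 = -0.0016. [A⁻]/[HA] = 10^(-0.0016) = 0.996

[A⁻]/[HA] = 0.996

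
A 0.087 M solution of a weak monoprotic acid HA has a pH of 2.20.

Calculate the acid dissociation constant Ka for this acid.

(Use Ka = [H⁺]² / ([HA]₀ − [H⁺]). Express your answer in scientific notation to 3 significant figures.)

[H⁺] = 10^(−pH) = 10^(−2.20) = 6.310e-03 M. For HA ⇌ H⁺ + A⁻, Ka = [H⁺][A⁻]/[HA] = [H⁺]² / ([HA]₀ − [H⁺]) = (6.310e-03)² / (0.087 − 6.310e-03) = 4.93e-04.

K_a = 4.93e-04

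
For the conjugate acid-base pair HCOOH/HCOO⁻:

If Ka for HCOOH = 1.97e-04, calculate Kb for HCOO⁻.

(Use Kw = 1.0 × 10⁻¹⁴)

For a conjugate pair Ka × Kb = Kw, so Kb = Kw/Ka = 1.0 × 10⁻¹⁴ / 1.97e-04 = 5.08e-11.

K_b = 5.08e-11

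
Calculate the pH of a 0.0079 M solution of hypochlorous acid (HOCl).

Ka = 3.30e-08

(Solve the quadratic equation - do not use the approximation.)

x² + Ka×x - Ka×C = 0. Using quadratic formula: [H⁺] = 1.6130e-05

pH = 4.79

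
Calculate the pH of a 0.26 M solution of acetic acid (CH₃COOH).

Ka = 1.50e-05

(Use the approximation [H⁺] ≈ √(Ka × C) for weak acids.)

[H⁺] = √(Ka × C) = √(1.50e-05 × 0.26) = 1.9748e-03. pH = -log(1.9748e-03)

pH = 2.70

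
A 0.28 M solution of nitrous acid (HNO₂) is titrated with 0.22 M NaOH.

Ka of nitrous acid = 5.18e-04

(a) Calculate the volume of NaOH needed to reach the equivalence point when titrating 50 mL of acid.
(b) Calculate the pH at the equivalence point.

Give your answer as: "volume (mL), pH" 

moles acid = 0.28 × 50/1000 = 0.014 mol; V_base = moles/0.22 × 1000 = 63.6 mL. At equivalence only the conjugate base is present: [A⁻] = 0.014/0.114 = 1.2320e-01 M. Kb = Kw/Ka = 1.93e-11; [OH⁻] = √(Kb × [A⁻]) = 1.5422e-06; pOH = 5.81; pH = 14 - pOH = 8.19.

V = 63.6 mL, pH = 8.19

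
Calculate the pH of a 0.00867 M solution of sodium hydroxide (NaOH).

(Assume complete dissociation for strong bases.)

[OH⁻] = 0.00867 M for strong base. pOH = -log[OH⁻] = 2.06, pH = 14 - pOH

pH = 11.94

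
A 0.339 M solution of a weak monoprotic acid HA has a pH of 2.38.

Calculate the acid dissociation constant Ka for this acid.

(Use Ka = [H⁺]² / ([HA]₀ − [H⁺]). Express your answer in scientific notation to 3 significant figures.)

[H⁺] = 10^(−pH) = 10^(−2.38) = 4.169e-03 M. For HA ⇌ H⁺ + A⁻, Ka = [H⁺][A⁻]/[HA] = [H⁺]² / ([HA]₀ − [H⁺]) = (4.169e-03)² / (0.339 − 4.169e-03) = 5.19e-05.

K_a = 5.19e-05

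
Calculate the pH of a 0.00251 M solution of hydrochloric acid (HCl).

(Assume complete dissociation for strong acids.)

[H⁺] = 0.00251 M for strong acid. pH = -log[H⁺] = -log(0.00251)

pH = 2.60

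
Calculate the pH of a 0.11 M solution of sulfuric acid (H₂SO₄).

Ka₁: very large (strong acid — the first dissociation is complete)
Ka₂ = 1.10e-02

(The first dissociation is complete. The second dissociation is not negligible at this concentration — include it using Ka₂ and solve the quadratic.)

First dissociation is complete: [H⁺]₀ = [HSO₄⁻]₀ = C = 0.11 M. Second dissociation HSO₄⁻ ⇌ H⁺ + SO₄²⁻: let x = [SO₄²⁻]. Ka₂ = (C + x)·x / (C − x) = 1.10e-02 → x² + (C + Ka₂)·x − Ka₂·C = 0 → x² + 0.12100·x − 1.210e-03 = 0. x = (−0.12100 + √(0.12100² + 4 × 1.210e-03)) / 2 = 9.2872e-03 M. [H⁺] = C + x = 0.11 + 9.2872e-03 = 1.1929e-01 M. pH = -log(1.1929e-01) = 0.92.

pH = 0.92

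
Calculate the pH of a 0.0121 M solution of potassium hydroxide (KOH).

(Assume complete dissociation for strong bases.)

[OH⁻] = 0.0121 M for strong base. pOH = -log[OH⁻] = 1.92, pH = 14 - pOH

pH = 12.08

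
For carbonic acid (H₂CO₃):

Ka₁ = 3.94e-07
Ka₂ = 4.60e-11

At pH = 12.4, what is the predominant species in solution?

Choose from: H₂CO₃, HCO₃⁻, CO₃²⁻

pKa₁ = 6.40, pKa₂ = 10.34. For a polyprotic acid the predominant species crosses at each pKa: below pKa_n the protonated form dominates, above it the deprotonated form does. At pH = 12.4, the predominant species is CO₃²⁻.

CO₃²⁻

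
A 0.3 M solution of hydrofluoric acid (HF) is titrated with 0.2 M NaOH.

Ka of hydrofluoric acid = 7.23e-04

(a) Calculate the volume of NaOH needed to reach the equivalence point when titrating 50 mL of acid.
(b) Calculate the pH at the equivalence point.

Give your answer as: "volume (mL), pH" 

moles acid = 0.3 × 50/1000 = 0.015 mol; V_base = moles/0.2 × 1000 = 75.0 mL. At equivalence only the conjugate base is present: [A⁻] = 0.015/0.125 = 1.2000e-01 M. Kb = Kw/Ka = 1.38e-11; [OH⁻] = √(Kb × [A⁻]) = 1.2883e-06; pOH = 5.89; pH = 14 - pOH = 8.11.

V = 75.0 mL, pH = 8.11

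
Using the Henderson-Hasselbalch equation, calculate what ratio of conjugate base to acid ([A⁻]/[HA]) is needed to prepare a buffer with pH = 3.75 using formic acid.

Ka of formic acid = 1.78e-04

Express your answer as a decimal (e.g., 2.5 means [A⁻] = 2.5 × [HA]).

pKa = -log(1.78e-04) = 3.7496. pH = pKa + log([A⁻]/[HA]), so log([A⁻]/[HA]) = pH − pKa = 3.75 − 3.7496 = 0.0004. [A⁻]/[HA] = 10^(0.0004) = 1.00

[A⁻]/[HA] = 1.00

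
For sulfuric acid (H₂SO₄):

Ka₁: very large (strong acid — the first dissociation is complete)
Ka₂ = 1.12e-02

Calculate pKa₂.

pKa₂ = -log(Ka₂) = -log(1.12e-02) = 1.95.

pK_{a2} = 1.95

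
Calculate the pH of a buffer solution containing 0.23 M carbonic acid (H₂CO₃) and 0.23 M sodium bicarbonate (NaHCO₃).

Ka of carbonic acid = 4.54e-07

pKa = -log(4.54e-07) = 6.34. pH = pKa + log([A⁻]/[HA]) = 6.34 + log(0.23/0.23)

pH = 6.34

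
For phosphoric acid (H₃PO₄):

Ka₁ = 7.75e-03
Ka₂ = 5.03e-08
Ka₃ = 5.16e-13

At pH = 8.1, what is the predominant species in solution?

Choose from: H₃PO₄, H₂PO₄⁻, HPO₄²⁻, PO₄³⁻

pKa₁ = 2.11, pKa₂ = 7.30, pKa₃ = 12.29. For a polyprotic acid the predominant species crosses at each pKa: below pKa_n the protonated form dominates, above it the deprotonated form does. At pH = 8.1, the predominant species is HPO₄²⁻.

HPO₄²⁻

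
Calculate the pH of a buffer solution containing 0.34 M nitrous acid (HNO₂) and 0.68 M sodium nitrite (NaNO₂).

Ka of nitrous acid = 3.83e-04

pKa = -log(3.83e-04) = 3.42. pH = pKa + log([A⁻]/[HA]) = 3.42 + log(0.68/0.34)

pH = 3.72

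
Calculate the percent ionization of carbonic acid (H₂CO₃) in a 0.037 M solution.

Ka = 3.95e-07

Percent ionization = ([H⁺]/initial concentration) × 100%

Using Ka equilibrium: x² + Ka×x - Ka×C = 0. Solving: [H⁺] = 1.2070e-04. Percent = (1.2070e-04/0.037) × 100

Percent ionization = 0.326%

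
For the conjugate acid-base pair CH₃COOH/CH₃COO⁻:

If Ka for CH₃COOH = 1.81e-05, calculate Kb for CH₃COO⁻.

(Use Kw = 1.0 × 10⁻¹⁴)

For a conjugate pair Ka × Kb = Kw, so Kb = Kw/Ka = 1.0 × 10⁻¹⁴ / 1.81e-05 = 5.52e-10.

K_b = 5.52e-10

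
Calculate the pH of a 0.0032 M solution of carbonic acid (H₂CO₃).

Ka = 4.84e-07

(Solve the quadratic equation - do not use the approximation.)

x² + Ka×x - Ka×C = 0. Using quadratic formula: [H⁺] = 3.9114e-05

pH = 4.41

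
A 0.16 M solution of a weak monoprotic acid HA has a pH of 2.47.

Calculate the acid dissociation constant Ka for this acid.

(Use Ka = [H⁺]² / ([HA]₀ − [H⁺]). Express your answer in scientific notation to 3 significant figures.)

[H⁺] = 10^(−pH) = 10^(−2.47) = 3.388e-03 M. For HA ⇌ H⁺ + A⁻, Ka = [H⁺][A⁻]/[HA] = [H⁺]² / ([HA]₀ − [H⁺]) = (3.388e-03)² / (0.16 − 3.388e-03) = 7.33e-05.

K_a = 7.33e-05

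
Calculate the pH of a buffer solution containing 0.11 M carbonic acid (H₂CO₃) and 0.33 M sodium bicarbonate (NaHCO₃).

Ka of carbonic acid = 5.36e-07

pKa = -log(5.36e-07) = 6.27. pH = pKa + log([A⁻]/[HA]) = 6.27 + log(0.33/0.11)

pH = 6.75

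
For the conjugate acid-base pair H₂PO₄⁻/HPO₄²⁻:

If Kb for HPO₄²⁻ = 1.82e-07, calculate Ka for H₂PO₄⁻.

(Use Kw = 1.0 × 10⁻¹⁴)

For a conjugate pair Ka × Kb = Kw, so Ka = Kw/Kb = 1.0 × 10⁻¹⁴ / 1.82e-07 = 5.49e-08.

K_a = 5.49e-08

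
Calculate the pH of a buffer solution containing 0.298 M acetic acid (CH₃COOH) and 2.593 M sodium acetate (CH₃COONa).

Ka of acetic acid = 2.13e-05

pKa = -log(2.13e-05) = 4.67. pH = pKa + log([A⁻]/[HA]) = 4.67 + log(2.593/0.298)

pH = 5.61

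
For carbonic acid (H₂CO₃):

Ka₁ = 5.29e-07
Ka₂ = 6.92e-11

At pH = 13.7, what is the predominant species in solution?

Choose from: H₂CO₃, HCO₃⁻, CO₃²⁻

pKa₁ = 6.28, pKa₂ = 10.16. For a polyprotic acid the predominant species crosses at each pKa: below pKa_n the protonated form dominates, above it the deprotonated form does. At pH = 13.7, the predominant species is CO₃²⁻.

CO₃²⁻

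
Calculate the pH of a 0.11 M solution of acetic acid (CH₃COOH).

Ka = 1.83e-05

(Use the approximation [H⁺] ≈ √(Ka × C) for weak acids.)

[H⁺] = √(Ka × C) = √(1.83e-05 × 0.11) = 1.4188e-03. pH = -log(1.4188e-03)

pH = 2.85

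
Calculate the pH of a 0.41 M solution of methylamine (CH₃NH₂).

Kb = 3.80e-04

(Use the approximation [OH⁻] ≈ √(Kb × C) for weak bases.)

[OH⁻] = √(Kb × C) = √(3.80e-04 × 0.41) = 1.2482e-02. pOH = 1.90, pH = 14 - pOH

pH = 12.10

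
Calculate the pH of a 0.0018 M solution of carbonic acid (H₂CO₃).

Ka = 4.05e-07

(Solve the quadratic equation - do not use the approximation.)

x² + Ka×x - Ka×C = 0. Using quadratic formula: [H⁺] = 2.6798e-05

pH = 4.57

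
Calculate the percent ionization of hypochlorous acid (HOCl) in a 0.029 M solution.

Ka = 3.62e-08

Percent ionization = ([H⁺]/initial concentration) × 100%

Using Ka equilibrium: x² + Ka×x - Ka×C = 0. Solving: [H⁺] = 3.2383e-05. Percent = (3.2383e-05/0.029) × 100

Percent ionization = 0.112%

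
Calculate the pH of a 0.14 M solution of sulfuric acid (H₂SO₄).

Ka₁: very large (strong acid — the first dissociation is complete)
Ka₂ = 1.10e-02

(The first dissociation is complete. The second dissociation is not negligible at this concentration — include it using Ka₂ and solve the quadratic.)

First dissociation is complete: [H⁺]₀ = [HSO₄⁻]₀ = C = 0.14 M. Second dissociation HSO₄⁻ ⇌ H⁺ + SO₄²⁻: let x = [SO₄²⁻]. Ka₂ = (C + x)·x / (C − x) = 1.10e-02 → x² + (C + Ka₂)·x − Ka₂·C = 0 → x² + 0.15100·x − 1.540e-03 = 0. x = (−0.15100 + √(0.15100² + 4 × 1.540e-03)) / 2 = 9.5897e-03 M. [H⁺] = C + x = 0.14 + 9.5897e-03 = 1.4959e-01 M. pH = -log(1.4959e-01) = 0.83.

pH = 0.83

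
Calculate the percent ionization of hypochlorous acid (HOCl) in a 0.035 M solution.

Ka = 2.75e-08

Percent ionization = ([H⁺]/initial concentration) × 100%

Using Ka equilibrium: x² + Ka×x - Ka×C = 0. Solving: [H⁺] = 3.1010e-05. Percent = (3.1010e-05/0.035) × 100

Percent ionization = 0.0886%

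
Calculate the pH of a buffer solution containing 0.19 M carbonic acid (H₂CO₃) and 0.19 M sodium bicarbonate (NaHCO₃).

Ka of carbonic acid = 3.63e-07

pKa = -log(3.63e-07) = 6.44. pH = pKa + log([A⁻]/[HA]) = 6.44 + log(0.19/0.19)

pH = 6.44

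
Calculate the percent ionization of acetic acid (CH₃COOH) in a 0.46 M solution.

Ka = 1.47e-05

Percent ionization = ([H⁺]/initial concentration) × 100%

Using Ka equilibrium: x² + Ka×x - Ka×C = 0. Solving: [H⁺] = 2.5930e-03. Percent = (2.5930e-03/0.46) × 100

Percent ionization = 0.564%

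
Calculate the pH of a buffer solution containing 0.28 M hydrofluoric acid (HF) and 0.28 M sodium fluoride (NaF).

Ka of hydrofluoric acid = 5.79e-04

pKa = -log(5.79e-04) = 3.24. pH = pKa + log([A⁻]/[HA]) = 3.24 + log(0.28/0.28)

pH = 3.24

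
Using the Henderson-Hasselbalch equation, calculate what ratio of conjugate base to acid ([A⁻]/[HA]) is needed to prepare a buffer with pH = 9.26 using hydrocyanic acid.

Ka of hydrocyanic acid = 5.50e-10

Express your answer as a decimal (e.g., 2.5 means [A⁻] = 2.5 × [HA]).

pKa = -log(5.50e-10) = 9.2596. pH = pKa + log([A⁻]/[HA]), so log([A⁻]/[HA]) = pH − pKa = 9.26 − 9.2596 = 0.0004. [A⁻]/[HA] = 10^(0.0004) = 1.00

[A⁻]/[HA] = 1.00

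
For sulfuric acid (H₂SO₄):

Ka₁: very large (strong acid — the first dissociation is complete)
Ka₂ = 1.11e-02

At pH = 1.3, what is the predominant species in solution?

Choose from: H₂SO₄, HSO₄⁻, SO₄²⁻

The first dissociation is complete, so H₂SO₄ itself is never the predominant species in water; pKa₂ = -log(1.11e-02) = 1.95. For a polyprotic acid the predominant species crosses at each pKa: below pKa_n the protonated form dominates, above it the deprotonated form does. At pH = 1.3, the predominant species is HSO₄⁻.

HSO₄⁻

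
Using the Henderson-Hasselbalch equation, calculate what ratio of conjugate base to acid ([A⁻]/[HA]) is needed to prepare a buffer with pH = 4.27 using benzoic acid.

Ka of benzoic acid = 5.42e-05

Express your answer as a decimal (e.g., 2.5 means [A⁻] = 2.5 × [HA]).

pKa = -log(5.42e-05) = 4.2660. pH = pKa + log([A⁻]/[HA]), so log([A⁻]/[HA]) = pH − pKa = 4.27 − 4.2660 = 0.0040. [A⁻]/[HA] = 10^(0.0040) = 1.01

[A⁻]/[HA] = 1.01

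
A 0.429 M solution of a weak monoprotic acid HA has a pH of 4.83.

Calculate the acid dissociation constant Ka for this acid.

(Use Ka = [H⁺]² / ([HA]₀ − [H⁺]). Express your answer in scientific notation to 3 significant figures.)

[H⁺] = 10^(−pH) = 10^(−4.83) = 1.479e-05 M. For HA ⇌ H⁺ + A⁻, Ka = [H⁺][A⁻]/[HA] = [H⁺]² / ([HA]₀ − [H⁺]) = (1.479e-05)² / (0.429 − 1.479e-05) = 5.10e-10.

K_a = 5.10e-10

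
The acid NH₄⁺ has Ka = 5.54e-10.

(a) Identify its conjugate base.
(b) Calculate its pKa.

(a) The conjugate base is formed by removing one H⁺ from NH₄⁺, giving NH₃. (b) pKa = -log(Ka) = -log(5.54e-10) = 9.26.

Conjugate base: NH₃; pK_a = 9.26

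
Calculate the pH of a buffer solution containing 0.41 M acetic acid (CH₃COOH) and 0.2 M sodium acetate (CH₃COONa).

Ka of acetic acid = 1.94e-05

pKa = -log(1.94e-05) = 4.71. pH = pKa + log([A⁻]/[HA]) = 4.71 + log(0.2/0.41)

pH = 4.40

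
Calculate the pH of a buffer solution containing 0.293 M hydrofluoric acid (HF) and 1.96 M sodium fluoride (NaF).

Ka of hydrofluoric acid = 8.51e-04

pKa = -log(8.51e-04) = 3.07. pH = pKa + log([A⁻]/[HA]) = 3.07 + log(1.96/0.293)

pH = 3.90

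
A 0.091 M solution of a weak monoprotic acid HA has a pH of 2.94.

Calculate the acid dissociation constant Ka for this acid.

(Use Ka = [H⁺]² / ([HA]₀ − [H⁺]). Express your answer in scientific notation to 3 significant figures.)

[H⁺] = 10^(−pH) = 10^(−2.94) = 1.148e-03 M. For HA ⇌ H⁺ + A⁻, Ka = [H⁺][A⁻]/[HA] = [H⁺]² / ([HA]₀ − [H⁺]) = (1.148e-03)² / (0.091 − 1.148e-03) = 1.47e-05.

K_a = 1.47e-05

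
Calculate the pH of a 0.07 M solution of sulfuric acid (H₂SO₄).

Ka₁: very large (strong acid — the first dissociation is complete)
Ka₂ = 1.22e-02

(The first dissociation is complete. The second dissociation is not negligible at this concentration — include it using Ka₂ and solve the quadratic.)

First dissociation is complete: [H⁺]₀ = [HSO₄⁻]₀ = C = 0.07 M. Second dissociation HSO₄⁻ ⇌ H⁺ + SO₄²⁻: let x = [SO₄²⁻]. Ka₂ = (C + x)·x / (C − x) = 1.22e-02 → x² + (C + Ka₂)·x − Ka₂·C = 0 → x² + 0.08220·x − 8.540e-04 = 0. x = (−0.08220 + √(0.08220² + 4 × 8.540e-04)) / 2 = 9.3302e-03 M. [H⁺] = C + x = 0.07 + 9.3302e-03 = 7.9330e-02 M. pH = -log(7.9330e-02) = 1.10.

pH = 1.10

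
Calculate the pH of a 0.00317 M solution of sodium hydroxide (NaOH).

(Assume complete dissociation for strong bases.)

[OH⁻] = 0.00317 M for strong base. pOH = -log[OH⁻] = 2.50, pH = 14 - pOH

pH = 11.50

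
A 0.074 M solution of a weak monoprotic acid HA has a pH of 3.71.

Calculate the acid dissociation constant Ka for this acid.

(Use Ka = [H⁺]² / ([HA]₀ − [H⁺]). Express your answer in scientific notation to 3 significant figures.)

[H⁺] = 10^(−pH) = 10^(−3.71) = 1.950e-04 M. For HA ⇌ H⁺ + A⁻, Ka = [H⁺][A⁻]/[HA] = [H⁺]² / ([HA]₀ − [H⁺]) = (1.950e-04)² / (0.074 − 1.950e-04) = 5.15e-07.

K_a = 5.15e-07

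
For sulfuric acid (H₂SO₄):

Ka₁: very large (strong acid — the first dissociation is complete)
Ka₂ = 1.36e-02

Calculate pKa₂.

pKa₂ = -log(Ka₂) = -log(1.36e-02) = 1.87.

pK_{a2} = 1.87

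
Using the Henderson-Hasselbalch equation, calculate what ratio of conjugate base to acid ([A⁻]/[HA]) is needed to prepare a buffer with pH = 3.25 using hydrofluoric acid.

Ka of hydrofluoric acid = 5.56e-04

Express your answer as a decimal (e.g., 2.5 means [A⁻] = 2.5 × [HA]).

pKa = -log(5.56e-04) = 3.2549. pH = pKa + log([A⁻]/[HA]), so log([A⁻]/[HA]) = pH − pKa = 3.25 − 3.2549 = -0.0049. [A⁻]/[HA] = 10^(-0.0049) = 0.989

[A⁻]/[HA] = 0.989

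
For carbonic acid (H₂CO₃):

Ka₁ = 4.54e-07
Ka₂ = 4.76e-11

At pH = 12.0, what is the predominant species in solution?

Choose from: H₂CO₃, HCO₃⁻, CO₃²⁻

pKa₁ = 6.34, pKa₂ = 10.32. For a polyprotic acid the predominant species crosses at each pKa: below pKa_n the protonated form dominates, above it the deprotonated form does. At pH = 12.0, the predominant species is CO₃²⁻.

CO₃²⁻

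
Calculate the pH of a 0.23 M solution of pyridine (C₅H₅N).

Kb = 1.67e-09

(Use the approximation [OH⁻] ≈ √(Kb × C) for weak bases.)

[OH⁻] = √(Kb × C) = √(1.67e-09 × 0.23) = 1.9598e-05. pOH = 4.71, pH = 14 - pOH

pH = 9.29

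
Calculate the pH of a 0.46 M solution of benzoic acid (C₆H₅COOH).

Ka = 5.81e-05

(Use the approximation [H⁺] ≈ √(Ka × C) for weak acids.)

[H⁺] = √(Ka × C) = √(5.81e-05 × 0.46) = 5.1697e-03. pH = -log(5.1697e-03)

pH = 2.29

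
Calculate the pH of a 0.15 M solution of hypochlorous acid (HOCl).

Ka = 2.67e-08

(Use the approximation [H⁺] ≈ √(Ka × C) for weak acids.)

[H⁺] = √(Ka × C) = √(2.67e-08 × 0.15) = 6.3285e-05. pH = -log(6.3285e-05)

pH = 4.20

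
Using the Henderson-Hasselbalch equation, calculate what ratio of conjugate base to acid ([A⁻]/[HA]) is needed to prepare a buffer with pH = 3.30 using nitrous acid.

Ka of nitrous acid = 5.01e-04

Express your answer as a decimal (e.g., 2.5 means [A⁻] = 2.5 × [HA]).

pKa = -log(5.01e-04) = 3.3002. pH = pKa + log([A⁻]/[HA]), so log([A⁻]/[HA]) = pH − pKa = 3.30 − 3.3002 = -0.0002. [A⁻]/[HA] = 10^(-0.0002) = 1.00

[A⁻]/[HA] = 1.00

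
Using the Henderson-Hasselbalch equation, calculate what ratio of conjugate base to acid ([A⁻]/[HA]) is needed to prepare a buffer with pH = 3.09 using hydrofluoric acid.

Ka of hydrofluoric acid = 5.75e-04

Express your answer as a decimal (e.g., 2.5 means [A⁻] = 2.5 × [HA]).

pKa = -log(5.75e-04) = 3.2403. pH = pKa + log([A⁻]/[HA]), so log([A⁻]/[HA]) = pH − pKa = 3.09 − 3.2403 = -0.1503. [A⁻]/[HA] = 10^(-0.1503) = 0.707

[A⁻]/[HA] = 0.707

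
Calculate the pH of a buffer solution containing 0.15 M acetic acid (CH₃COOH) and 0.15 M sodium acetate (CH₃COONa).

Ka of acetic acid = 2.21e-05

pKa = -log(2.21e-05) = 4.66. pH = pKa + log([A⁻]/[HA]) = 4.66 + log(0.15/0.15)

pH = 4.66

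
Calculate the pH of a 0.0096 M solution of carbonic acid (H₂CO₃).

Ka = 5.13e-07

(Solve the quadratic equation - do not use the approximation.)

x² + Ka×x - Ka×C = 0. Using quadratic formula: [H⁺] = 6.9921e-05

pH = 4.16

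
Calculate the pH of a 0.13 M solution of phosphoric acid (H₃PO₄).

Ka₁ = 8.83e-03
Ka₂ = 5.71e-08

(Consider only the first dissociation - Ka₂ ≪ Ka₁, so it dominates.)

First dissociation dominates. From Ka₁ = [H⁺][HA⁻]/[H₂A], x² + Ka₁·x − Ka₁·C = 0 with C = 0.13 M and Ka₁ = 8.83e-03. Solving: [H⁺] = (−Ka₁ + √(Ka₁² + 4·Ka₁·C)) / 2 = 2.9752e-02 M. pH = -log(2.9752e-02) = 1.53.

pH = 1.53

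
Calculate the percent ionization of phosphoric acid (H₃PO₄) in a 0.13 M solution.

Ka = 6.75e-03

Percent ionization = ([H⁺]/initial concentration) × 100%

Using Ka equilibrium: x² + Ka×x - Ka×C = 0. Solving: [H⁺] = 2.6439e-02. Percent = (2.6439e-02/0.13) × 100

Percent ionization = 20.3%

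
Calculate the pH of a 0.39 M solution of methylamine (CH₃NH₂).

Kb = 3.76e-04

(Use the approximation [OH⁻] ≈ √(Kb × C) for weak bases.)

[OH⁻] = √(Kb × C) = √(3.76e-04 × 0.39) = 1.2110e-02. pOH = 1.92, pH = 14 - pOH

pH = 12.08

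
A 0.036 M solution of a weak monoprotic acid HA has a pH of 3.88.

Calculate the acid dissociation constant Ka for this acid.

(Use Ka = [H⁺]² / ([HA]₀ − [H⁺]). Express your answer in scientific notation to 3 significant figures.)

[H⁺] = 10^(−pH) = 10^(−3.88) = 1.318e-04 M. For HA ⇌ H⁺ + A⁻, Ka = [H⁺][A⁻]/[HA] = [H⁺]² / ([HA]₀ − [H⁺]) = (1.318e-04)² / (0.036 − 1.318e-04) = 4.84e-07.

K_a = 4.84e-07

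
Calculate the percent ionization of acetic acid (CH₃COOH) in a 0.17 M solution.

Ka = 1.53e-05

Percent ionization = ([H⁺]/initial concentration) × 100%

Using Ka equilibrium: x² + Ka×x - Ka×C = 0. Solving: [H⁺] = 1.6051e-03. Percent = (1.6051e-03/0.17) × 100

Percent ionization = 0.944%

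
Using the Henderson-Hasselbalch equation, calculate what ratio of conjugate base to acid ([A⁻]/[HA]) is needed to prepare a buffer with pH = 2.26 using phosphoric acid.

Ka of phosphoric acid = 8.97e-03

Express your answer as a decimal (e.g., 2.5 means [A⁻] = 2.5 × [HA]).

pKa = -log(8.97e-03) = 2.0472. pH = pKa + log([A⁻]/[HA]), so log([A⁻]/[HA]) = pH − pKa = 2.26 − 2.0472 = 0.2128. [A⁻]/[HA] = 10^(0.2128) = 1.63

[A⁻]/[HA] = 1.63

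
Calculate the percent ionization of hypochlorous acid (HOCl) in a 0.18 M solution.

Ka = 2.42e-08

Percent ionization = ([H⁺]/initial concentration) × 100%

Using Ka equilibrium: x² + Ka×x - Ka×C = 0. Solving: [H⁺] = 6.5988e-05. Percent = (6.5988e-05/0.18) × 100

Percent ionization = 0.0367%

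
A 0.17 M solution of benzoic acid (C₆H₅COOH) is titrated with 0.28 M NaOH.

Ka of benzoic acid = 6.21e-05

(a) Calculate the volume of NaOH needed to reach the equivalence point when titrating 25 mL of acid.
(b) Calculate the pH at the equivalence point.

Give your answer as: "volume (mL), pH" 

moles acid = 0.17 × 25/1000 = 0.00425 mol; V_base = moles/0.28 × 1000 = 15.2 mL. At equivalence only the conjugate base is present: [A⁻] = 0.00425/0.040 = 1.0578e-01 M. Kb = Kw/Ka = 1.61e-10; [OH⁻] = √(Kb × [A⁻]) = 4.1272e-06; pOH = 5.38; pH = 14 - pOH = 8.62.

V = 15.2 mL, pH = 8.62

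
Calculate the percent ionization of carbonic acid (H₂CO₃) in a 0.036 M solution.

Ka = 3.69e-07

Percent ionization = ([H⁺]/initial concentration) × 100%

Using Ka equilibrium: x² + Ka×x - Ka×C = 0. Solving: [H⁺] = 1.1507e-04. Percent = (1.1507e-04/0.036) × 100

Percent ionization = 0.32%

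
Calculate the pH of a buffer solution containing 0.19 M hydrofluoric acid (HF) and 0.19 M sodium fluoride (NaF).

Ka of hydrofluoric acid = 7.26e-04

pKa = -log(7.26e-04) = 3.14. pH = pKa + log([A⁻]/[HA]) = 3.14 + log(0.19/0.19)

pH = 3.14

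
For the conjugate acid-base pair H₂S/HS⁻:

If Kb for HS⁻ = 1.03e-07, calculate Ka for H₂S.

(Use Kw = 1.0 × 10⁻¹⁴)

For a conjugate pair Ka × Kb = Kw, so Ka = Kw/Kb = 1.0 × 10⁻¹⁴ / 1.03e-07 = 9.71e-08.

K_a = 9.71e-08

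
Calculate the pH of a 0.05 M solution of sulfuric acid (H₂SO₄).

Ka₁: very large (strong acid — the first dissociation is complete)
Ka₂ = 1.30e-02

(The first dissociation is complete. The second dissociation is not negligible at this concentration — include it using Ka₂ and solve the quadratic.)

First dissociation is complete: [H⁺]₀ = [HSO₄⁻]₀ = C = 0.05 M. Second dissociation HSO₄⁻ ⇌ H⁺ + SO₄²⁻: let x = [SO₄²⁻]. Ka₂ = (C + x)·x / (C − x) = 1.30e-02 → x² + (C + Ka₂)·x − Ka₂·C = 0 → x² + 0.06300·x − 6.500e-04 = 0. x = (−0.06300 + √(0.06300² + 4 × 6.500e-04)) / 2 = 9.0247e-03 M. [H⁺] = C + x = 0.05 + 9.0247e-03 = 5.9025e-02 M. pH = -log(5.9025e-02) = 1.23.

pH = 1.23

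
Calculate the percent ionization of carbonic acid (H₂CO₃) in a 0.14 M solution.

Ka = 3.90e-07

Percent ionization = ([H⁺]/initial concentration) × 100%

Using Ka equilibrium: x² + Ka×x - Ka×C = 0. Solving: [H⁺] = 2.3347e-04. Percent = (2.3347e-04/0.14) × 100

Percent ionization = 0.167%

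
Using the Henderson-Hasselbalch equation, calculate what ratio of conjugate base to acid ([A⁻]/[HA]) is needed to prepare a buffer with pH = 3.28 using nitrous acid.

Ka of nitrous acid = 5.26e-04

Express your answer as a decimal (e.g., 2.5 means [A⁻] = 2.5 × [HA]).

pKa = -log(5.26e-04) = 3.2790. pH = pKa + log([A⁻]/[HA]), so log([A⁻]/[HA]) = pH − pKa = 3.28 − 3.2790 = 0.0010. [A⁻]/[HA] = 10^(0.0010) = 1.00

[A⁻]/[HA] = 1.00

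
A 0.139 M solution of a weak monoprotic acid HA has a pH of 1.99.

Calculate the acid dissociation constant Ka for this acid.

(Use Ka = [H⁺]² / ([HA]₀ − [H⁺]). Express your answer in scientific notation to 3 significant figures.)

[H⁺] = 10^(−pH) = 10^(−1.99) = 1.023e-02 M. For HA ⇌ H⁺ + A⁻, Ka = [H⁺][A⁻]/[HA] = [H⁺]² / ([HA]₀ − [H⁺]) = (1.023e-02)² / (0.139 − 1.023e-02) = 8.13e-04.

K_a = 8.13e-04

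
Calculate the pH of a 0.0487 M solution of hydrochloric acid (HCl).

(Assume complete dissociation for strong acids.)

[H⁺] = 0.0487 M for strong acid. pH = -log[H⁺] = -log(0.0487)

pH = 1.31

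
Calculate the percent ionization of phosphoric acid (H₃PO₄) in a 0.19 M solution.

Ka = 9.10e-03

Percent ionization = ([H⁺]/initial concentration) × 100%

Using Ka equilibrium: x² + Ka×x - Ka×C = 0. Solving: [H⁺] = 3.7279e-02. Percent = (3.7279e-02/0.19) × 100

Percent ionization = 19.6%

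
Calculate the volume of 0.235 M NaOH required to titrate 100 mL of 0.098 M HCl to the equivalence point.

At equivalence: moles acid = moles base. moles HCl = 0.098 × 100/1000 = 0.0098 mol. V_base = moles / 0.235 × 1000 = 41.7 mL.

V_{base} = 41.7 mL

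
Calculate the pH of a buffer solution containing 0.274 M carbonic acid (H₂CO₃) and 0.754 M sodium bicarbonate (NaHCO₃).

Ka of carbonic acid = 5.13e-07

pKa = -log(5.13e-07) = 6.29. pH = pKa + log([A⁻]/[HA]) = 6.29 + log(0.754/0.274)

pH = 6.73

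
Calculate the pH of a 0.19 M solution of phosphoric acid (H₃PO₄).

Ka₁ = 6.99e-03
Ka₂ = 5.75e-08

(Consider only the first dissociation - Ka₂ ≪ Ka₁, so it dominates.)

First dissociation dominates. From Ka₁ = [H⁺][HA⁻]/[H₂A], x² + Ka₁·x − Ka₁·C = 0 with C = 0.19 M and Ka₁ = 6.99e-03. Solving: [H⁺] = (−Ka₁ + √(Ka₁² + 4·Ka₁·C)) / 2 = 3.3115e-02 M. pH = -log(3.3115e-02) = 1.48.

pH = 1.48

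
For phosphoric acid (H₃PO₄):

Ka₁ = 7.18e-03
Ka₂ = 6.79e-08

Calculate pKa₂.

pKa₂ = -log(Ka₂) = -log(6.79e-08) = 7.17.

pK_{a2} = 7.17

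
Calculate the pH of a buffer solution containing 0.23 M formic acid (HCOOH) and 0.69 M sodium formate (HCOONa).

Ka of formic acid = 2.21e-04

pKa = -log(2.21e-04) = 3.66. pH = pKa + log([A⁻]/[HA]) = 3.66 + log(0.69/0.23)

pH = 4.13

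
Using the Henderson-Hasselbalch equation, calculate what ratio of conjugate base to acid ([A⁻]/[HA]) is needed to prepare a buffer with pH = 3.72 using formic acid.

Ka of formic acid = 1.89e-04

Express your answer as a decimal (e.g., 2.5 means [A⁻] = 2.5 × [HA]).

pKa = -log(1.89e-04) = 3.7235. pH = pKa + log([A⁻]/[HA]), so log([A⁻]/[HA]) = pH − pKa = 3.72 − 3.7235 = -0.0035. [A⁻]/[HA] = 10^(-0.0035) = 0.992

[A⁻]/[HA] = 0.992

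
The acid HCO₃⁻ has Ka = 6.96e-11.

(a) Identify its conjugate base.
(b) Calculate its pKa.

(a) The conjugate base is formed by removing one H⁺ from HCO₃⁻, giving CO₃²⁻. (b) pKa = -log(Ka) = -log(6.96e-11) = 10.16.

Conjugate base: CO₃²⁻; pK_a = 10.16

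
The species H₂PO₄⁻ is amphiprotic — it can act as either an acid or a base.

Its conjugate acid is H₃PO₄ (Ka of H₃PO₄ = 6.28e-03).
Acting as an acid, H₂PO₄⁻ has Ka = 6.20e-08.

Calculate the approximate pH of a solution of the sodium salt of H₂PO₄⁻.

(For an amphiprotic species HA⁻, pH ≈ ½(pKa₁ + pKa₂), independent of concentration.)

pKa₁ = -log(6.28e-03) = 2.20; pKa₂ = -log(6.20e-08) = 7.21. For an amphiprotic species, pH ≈ ½(pKa₁ + pKa₂) = ½(2.20 + 7.21) = 4.70.

pH = 4.70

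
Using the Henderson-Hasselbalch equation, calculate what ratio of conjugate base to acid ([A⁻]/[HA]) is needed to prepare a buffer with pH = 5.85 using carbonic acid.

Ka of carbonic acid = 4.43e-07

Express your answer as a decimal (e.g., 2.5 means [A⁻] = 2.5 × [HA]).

pKa = -log(4.43e-07) = 6.3536. pH = pKa + log([A⁻]/[HA]), so log([A⁻]/[HA]) = pH − pKa = 5.85 − 6.3536 = -0.5036. [A⁻]/[HA] = 10^(-0.5036) = 0.314

[A⁻]/[HA] = 0.314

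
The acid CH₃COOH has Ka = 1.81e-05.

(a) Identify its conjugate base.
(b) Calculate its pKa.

(a) The conjugate base is formed by removing one H⁺ from CH₃COOH, giving CH₃COO⁻. (b) pKa = -log(Ka) = -log(1.81e-05) = 4.74.

Conjugate base: CH₃COO⁻; pK_a = 4.74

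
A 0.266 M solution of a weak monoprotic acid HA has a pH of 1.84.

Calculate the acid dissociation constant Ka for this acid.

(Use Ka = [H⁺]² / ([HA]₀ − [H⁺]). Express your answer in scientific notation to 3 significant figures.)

[H⁺] = 10^(−pH) = 10^(−1.84) = 1.445e-02 M. For HA ⇌ H⁺ + A⁻, Ka = [H⁺][A⁻]/[HA] = [H⁺]² / ([HA]₀ − [H⁺]) = (1.445e-02)² / (0.266 − 1.445e-02) = 8.31e-04.

K_a = 8.31e-04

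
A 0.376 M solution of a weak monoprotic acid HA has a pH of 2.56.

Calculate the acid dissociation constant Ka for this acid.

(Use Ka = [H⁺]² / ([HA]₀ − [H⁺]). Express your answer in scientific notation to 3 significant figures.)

[H⁺] = 10^(−pH) = 10^(−2.56) = 2.754e-03 M. For HA ⇌ H⁺ + A⁻, Ka = [H⁺][A⁻]/[HA] = [H⁺]² / ([HA]₀ − [H⁺]) = (2.754e-03)² / (0.376 − 2.754e-03) = 2.03e-05.

K_a = 2.03e-05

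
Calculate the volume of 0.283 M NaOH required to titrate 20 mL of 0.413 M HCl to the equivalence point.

At equivalence: moles acid = moles base. moles HCl = 0.413 × 20/1000 = 0.00826 mol. V_base = moles / 0.283 × 1000 = 29.2 mL.

V_{base} = 29.2 mL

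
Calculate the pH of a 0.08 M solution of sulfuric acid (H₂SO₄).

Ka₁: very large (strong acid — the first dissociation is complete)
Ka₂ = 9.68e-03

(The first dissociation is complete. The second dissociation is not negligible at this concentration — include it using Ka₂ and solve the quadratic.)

First dissociation is complete: [H⁺]₀ = [HSO₄⁻]₀ = C = 0.08 M. Second dissociation HSO₄⁻ ⇌ H⁺ + SO₄²⁻: let x = [SO₄²⁻]. Ka₂ = (C + x)·x / (C − x) = 9.68e-03 → x² + (C + Ka₂)·x − Ka₂·C = 0 → x² + 0.08968·x − 7.744e-04 = 0. x = (−0.08968 + √(0.08968² + 4 × 7.744e-04)) / 2 = 7.9333e-03 M. [H⁺] = C + x = 0.08 + 7.9333e-03 = 8.7933e-02 M. pH = -log(8.7933e-02) = 1.06.

pH = 1.06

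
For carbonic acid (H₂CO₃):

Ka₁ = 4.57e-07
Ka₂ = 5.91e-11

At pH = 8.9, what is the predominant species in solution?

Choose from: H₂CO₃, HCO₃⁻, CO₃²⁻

pKa₁ = 6.34, pKa₂ = 10.23. For a polyprotic acid the predominant species crosses at each pKa: below pKa_n the protonated form dominates, above it the deprotonated form does. At pH = 8.9, the predominant species is HCO₃⁻.

HCO₃⁻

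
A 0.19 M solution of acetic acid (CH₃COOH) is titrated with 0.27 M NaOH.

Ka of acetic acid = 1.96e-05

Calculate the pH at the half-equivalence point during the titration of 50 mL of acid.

At half-equivalence [HA] = [A⁻], so Henderson-Hasselbalch gives pH = pKa = -log(1.96e-05) = 4.71.

pH = pKa = 4.71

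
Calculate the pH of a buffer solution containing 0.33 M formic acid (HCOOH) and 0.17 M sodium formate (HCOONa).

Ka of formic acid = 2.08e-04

pKa = -log(2.08e-04) = 3.68. pH = pKa + log([A⁻]/[HA]) = 3.68 + log(0.17/0.33)

pH = 3.39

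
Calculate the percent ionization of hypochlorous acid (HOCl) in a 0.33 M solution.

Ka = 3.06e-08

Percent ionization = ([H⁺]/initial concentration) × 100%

Using Ka equilibrium: x² + Ka×x - Ka×C = 0. Solving: [H⁺] = 1.0047e-04. Percent = (1.0047e-04/0.33) × 100

Percent ionization = 0.0304%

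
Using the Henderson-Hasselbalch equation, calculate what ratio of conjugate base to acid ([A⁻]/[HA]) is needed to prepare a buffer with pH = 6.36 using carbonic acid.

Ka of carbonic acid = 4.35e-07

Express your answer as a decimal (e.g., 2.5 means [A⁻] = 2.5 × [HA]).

pKa = -log(4.35e-07) = 6.3615. pH = pKa + log([A⁻]/[HA]), so log([A⁻]/[HA]) = pH − pKa = 6.36 − 6.3615 = -0.0015. [A⁻]/[HA] = 10^(-0.0015) = 0.997

[A⁻]/[HA] = 0.997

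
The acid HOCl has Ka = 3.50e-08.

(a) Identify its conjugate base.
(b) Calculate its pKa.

(a) The conjugate base is formed by removing one H⁺ from HOCl, giving OCl⁻. (b) pKa = -log(Ka) = -log(3.50e-08) = 7.46.

Conjugate base: OCl⁻; pK_a = 7.46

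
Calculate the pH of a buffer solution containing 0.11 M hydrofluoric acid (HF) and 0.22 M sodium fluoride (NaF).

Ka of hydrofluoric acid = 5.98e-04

pKa = -log(5.98e-04) = 3.22. pH = pKa + log([A⁻]/[HA]) = 3.22 + log(0.22/0.11)

pH = 3.52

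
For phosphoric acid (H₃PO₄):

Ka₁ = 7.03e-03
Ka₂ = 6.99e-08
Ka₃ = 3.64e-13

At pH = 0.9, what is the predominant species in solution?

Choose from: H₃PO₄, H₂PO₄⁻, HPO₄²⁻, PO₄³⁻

pKa₁ = 2.15, pKa₂ = 7.16, pKa₃ = 12.44. For a polyprotic acid the predominant species crosses at each pKa: below pKa_n the protonated form dominates, above it the deprotonated form does. At pH = 0.9, the predominant species is H₃PO₄.

H₃PO₄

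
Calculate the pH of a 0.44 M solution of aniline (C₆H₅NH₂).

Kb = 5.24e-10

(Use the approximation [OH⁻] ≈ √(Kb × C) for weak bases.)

[OH⁻] = √(Kb × C) = √(5.24e-10 × 0.44) = 1.5184e-05. pOH = 4.82, pH = 14 - pOH

pH = 9.18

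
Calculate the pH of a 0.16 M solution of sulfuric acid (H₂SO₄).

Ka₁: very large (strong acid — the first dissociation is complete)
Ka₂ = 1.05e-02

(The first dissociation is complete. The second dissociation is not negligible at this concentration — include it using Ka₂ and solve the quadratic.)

First dissociation is complete: [H⁺]₀ = [HSO₄⁻]₀ = C = 0.16 M. Second dissociation HSO₄⁻ ⇌ H⁺ + SO₄²⁻: let x = [SO₄²⁻]. Ka₂ = (C + x)·x / (C − x) = 1.05e-02 → x² + (C + Ka₂)·x − Ka₂·C = 0 → x² + 0.17050·x − 1.680e-03 = 0. x = (−0.17050 + √(0.17050² + 4 × 1.680e-03)) / 2 = 9.3416e-03 M. [H⁺] = C + x = 0.16 + 9.3416e-03 = 1.6934e-01 M. pH = -log(1.6934e-01) = 0.77.

pH = 0.77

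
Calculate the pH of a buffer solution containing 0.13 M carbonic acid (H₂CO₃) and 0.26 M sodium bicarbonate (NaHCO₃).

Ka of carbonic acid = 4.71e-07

pKa = -log(4.71e-07) = 6.33. pH = pKa + log([A⁻]/[HA]) = 6.33 + log(0.26/0.13)

pH = 6.63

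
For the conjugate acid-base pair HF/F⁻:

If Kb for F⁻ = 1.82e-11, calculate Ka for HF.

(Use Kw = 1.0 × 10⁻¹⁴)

For a conjugate pair Ka × Kb = Kw, so Ka = Kw/Kb = 1.0 × 10⁻¹⁴ / 1.82e-11 = 5.49e-04.

K_a = 5.49e-04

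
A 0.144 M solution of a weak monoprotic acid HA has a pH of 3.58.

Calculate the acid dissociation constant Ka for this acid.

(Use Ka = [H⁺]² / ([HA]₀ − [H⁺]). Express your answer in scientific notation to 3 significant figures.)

[H⁺] = 10^(−pH) = 10^(−3.58) = 2.630e-04 M. For HA ⇌ H⁺ + A⁻, Ka = [H⁺][A⁻]/[HA] = [H⁺]² / ([HA]₀ − [H⁺]) = (2.630e-04)² / (0.144 − 2.630e-04) = 4.81e-07.

K_a = 4.81e-07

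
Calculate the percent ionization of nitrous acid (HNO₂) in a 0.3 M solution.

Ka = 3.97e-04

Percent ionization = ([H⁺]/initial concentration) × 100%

Using Ka equilibrium: x² + Ka×x - Ka×C = 0. Solving: [H⁺] = 1.0717e-02. Percent = (1.0717e-02/0.3) × 100

Percent ionization = 3.57%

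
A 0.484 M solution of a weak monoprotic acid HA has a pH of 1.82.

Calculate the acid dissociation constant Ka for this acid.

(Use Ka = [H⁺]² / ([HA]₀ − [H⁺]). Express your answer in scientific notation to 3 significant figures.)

[H⁺] = 10^(−pH) = 10^(−1.82) = 1.514e-02 M. For HA ⇌ H⁺ + A⁻, Ka = [H⁺][A⁻]/[HA] = [H⁺]² / ([HA]₀ − [H⁺]) = (1.514e-02)² / (0.484 − 1.514e-02) = 4.89e-04.

K_a = 4.89e-04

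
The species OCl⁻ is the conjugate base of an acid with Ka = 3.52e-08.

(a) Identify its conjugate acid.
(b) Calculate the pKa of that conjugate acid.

(a) The conjugate acid is formed by adding one H⁺ to OCl⁻, giving HOCl. (b) pKa = -log(Ka) = -log(3.52e-08) = 7.45.

Conjugate acid: HOCl; pK_a = 7.45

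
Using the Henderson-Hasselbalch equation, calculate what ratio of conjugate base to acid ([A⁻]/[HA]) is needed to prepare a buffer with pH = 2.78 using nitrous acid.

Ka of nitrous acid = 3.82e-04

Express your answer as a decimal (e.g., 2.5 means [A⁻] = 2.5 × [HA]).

pKa = -log(3.82e-04) = 3.4179. pH = pKa + log([A⁻]/[HA]), so log([A⁻]/[HA]) = pH − pKa = 2.78 − 3.4179 = -0.6379. [A⁻]/[HA] = 10^(-0.6379) = 0.230

[A⁻]/[HA] = 0.230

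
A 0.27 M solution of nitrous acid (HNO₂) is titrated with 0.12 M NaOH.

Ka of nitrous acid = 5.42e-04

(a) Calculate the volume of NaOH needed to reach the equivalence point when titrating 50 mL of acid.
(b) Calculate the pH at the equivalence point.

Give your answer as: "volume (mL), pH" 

moles acid = 0.27 × 50/1000 = 0.0135 mol; V_base = moles/0.12 × 1000 = 112.5 mL. At equivalence only the conjugate base is present: [A⁻] = 0.0135/0.163 = 8.3077e-02 M. Kb = Kw/Ka = 1.85e-11; [OH⁻] = √(Kb × [A⁻]) = 1.2381e-06; pOH = 5.91; pH = 14 - pOH = 8.09.

V = 112.5 mL, pH = 8.09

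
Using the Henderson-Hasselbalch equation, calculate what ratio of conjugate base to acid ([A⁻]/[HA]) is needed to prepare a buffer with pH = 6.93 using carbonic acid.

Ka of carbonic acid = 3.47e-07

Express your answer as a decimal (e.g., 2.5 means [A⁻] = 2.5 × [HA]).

pKa = -log(3.47e-07) = 6.4597. pH = pKa + log([A⁻]/[HA]), so log([A⁻]/[HA]) = pH − pKa = 6.93 − 6.4597 = 0.4703. [A⁻]/[HA] = 10^(0.4703) = 2.95

[A⁻]/[HA] = 2.95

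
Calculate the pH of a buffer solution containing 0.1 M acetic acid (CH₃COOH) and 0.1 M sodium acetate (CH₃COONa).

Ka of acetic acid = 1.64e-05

pKa = -log(1.64e-05) = 4.79. pH = pKa + log([A⁻]/[HA]) = 4.79 + log(0.1/0.1)

pH = 4.79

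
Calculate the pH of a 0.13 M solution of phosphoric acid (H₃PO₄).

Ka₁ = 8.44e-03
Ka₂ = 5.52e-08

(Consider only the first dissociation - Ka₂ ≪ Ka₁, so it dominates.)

First dissociation dominates. From Ka₁ = [H⁺][HA⁻]/[H₂A], x² + Ka₁·x − Ka₁·C = 0 with C = 0.13 M and Ka₁ = 8.44e-03. Solving: [H⁺] = (−Ka₁ + √(Ka₁² + 4·Ka₁·C)) / 2 = 2.9172e-02 M. pH = -log(2.9172e-02) = 1.54.

pH = 1.54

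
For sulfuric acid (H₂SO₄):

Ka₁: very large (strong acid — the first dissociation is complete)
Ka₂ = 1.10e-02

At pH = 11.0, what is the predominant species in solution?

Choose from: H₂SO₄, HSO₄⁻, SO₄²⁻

The first dissociation is complete, so H₂SO₄ itself is never the predominant species in water; pKa₂ = -log(1.10e-02) = 1.96. For a polyprotic acid the predominant species crosses at each pKa: below pKa_n the protonated form dominates, above it the deprotonated form does. At pH = 11.0, the predominant species is SO₄²⁻.

SO₄²⁻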